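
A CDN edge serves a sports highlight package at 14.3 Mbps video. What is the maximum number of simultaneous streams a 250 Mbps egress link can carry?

17

250 Mbps = 250.0 Mbps; 250.0 / 14.300 = 17.48 → 17 viewers.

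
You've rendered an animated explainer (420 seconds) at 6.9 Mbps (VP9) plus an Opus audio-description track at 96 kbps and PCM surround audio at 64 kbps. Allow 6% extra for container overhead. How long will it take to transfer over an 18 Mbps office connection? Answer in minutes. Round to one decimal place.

2.9 minutes

Audio total: 96 + 64 = 160 kbps = 0.160 Mbps.
Total bitrate: 7.060 Mbps.
File: 7.060 Mbps × 420 s = 2965.2 Mb.
With 6% container overhead: ×1.06. → 3143.1 Mb.
At 18 Mbps: 3143.1 / 18 = 174.6 s ≈ 2.91 minutes.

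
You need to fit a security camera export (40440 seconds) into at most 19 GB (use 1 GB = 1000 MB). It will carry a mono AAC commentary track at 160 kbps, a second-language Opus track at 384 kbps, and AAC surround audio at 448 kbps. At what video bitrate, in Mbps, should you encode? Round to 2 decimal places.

2.77 Mbps

Budget: 19 GB = 152000.0 Mb.
Total bitrate budget: 152000.0 Mb / 40440 s = 3.759 Mbps.
Audio total: 160 + 384 + 448 = 992 kbps = 0.992 Mbps.
Video: 3.759 − 0.992 = 2.767 Mbps.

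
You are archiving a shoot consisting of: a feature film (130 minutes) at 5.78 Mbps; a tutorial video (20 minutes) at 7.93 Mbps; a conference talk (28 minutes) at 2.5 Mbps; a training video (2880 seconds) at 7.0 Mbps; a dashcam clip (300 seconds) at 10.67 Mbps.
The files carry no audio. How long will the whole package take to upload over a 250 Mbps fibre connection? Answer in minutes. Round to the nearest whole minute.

5 minutes

feature film: 5.780 Mbps × 7800 s = 45084.0 Mb
tutorial video: 7.930 Mbps × 1200 s = 9516.0 Mb
conference talk: 2.500 Mbps × 1680 s = 4200.0 Mb
training video: 7.000 Mbps × 2880 s = 20160.0 Mb
dashcam clip: 10.670 Mbps × 300 s = 3201.0 Mb
Total: 82161.0 Mb = 10270.1 MB.
At 250 Mbps: 82161.0 / 250 = 329 s ≈ 5.48 minutes.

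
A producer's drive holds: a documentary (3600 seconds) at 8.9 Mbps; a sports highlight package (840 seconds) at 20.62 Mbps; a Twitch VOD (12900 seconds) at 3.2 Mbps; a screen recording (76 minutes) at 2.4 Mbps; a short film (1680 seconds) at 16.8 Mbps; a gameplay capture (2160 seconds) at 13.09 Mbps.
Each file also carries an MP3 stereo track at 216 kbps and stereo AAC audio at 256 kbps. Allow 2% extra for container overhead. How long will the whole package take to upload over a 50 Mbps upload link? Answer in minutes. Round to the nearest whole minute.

58 minutes

Audio total: 216 + 256 = 472 kbps = 0.472 Mbps.
documentary: 9.372 Mbps × 3600 s × 1.02 = 34414.0 Mb
sports highlight package: 21.092 Mbps × 840 s × 1.02 = 18071.6 Mb
Twitch VOD: 3.672 Mbps × 12900 s × 1.02 = 48316.2 Mb
screen recording: 2.872 Mbps × 4560 s × 1.02 = 13358.2 Mb
short film: 17.272 Mbps × 1680 s × 1.02 = 29597.3 Mb
gameplay capture: 13.562 Mbps × 2160 s × 1.02 = 29879.8 Mb
Total: 173637.1 Mb = 21704.6 MB.
At 50 Mbps: 173637.1 / 50 = 3473 s ≈ 57.9 minutes.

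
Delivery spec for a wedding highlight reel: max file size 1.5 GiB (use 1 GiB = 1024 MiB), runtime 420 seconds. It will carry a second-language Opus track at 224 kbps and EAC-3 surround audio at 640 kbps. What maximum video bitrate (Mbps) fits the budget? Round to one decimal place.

Budget: 1.5 GiB = 12884.9 Mb.
Total bitrate budget: 12884.9 Mb / 420 s = 30.678 Mbps.
Audio total: 224 + 640 = 864 kbps = 0.864 Mbps.
Video: 30.678 − 0.864 = 29.814 Mbps.

29.8 Mbps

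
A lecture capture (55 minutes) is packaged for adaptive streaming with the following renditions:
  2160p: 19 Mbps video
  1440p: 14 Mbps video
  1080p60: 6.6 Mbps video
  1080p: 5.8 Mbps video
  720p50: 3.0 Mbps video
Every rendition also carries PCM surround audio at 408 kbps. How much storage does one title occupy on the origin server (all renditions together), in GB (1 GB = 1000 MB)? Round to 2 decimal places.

55 min = 3300 s
Audio: 408 kbps = 0.408 Mbps.
Sum of rendition bitrates: (19+0.408) + (14+0.408) + (6.6+0.408) + (5.8+0.408) + (3.0+0.408) = 50.440 Mbps.
× 3300 s = 166,452 Mb = 20,806 MB = 20.81 GB.

20.81 GB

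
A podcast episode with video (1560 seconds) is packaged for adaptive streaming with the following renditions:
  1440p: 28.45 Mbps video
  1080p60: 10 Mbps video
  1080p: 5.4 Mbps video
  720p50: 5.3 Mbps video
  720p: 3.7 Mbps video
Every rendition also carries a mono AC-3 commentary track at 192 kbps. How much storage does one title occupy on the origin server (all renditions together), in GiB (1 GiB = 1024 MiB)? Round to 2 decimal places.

Audio: 192 kbps = 0.192 Mbps.
Sum of rendition bitrates: (28.45+0.192) + (10+0.192) + (5.4+0.192) + (5.3+0.192) + (3.7+0.192) = 53.810 Mbps.
× 1560 s = 83,944 Mb = 10,493 MB = 9.772 GiB.

9.77 GiB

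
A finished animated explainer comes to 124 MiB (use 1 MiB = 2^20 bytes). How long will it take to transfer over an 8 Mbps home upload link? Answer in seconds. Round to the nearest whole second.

File: 124 MiB = 1040.2 Mb.
At 8 Mbps: 1040.2 / 8 = 130.0 s ≈ 130 seconds.

130 seconds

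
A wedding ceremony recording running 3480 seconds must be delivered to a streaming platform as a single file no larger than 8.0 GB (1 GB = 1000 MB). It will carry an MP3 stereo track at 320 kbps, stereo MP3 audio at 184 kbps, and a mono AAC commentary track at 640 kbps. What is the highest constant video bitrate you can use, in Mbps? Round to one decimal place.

Budget: 8.0 GB = 64000.0 Mb.
Total bitrate budget: 64000.0 Mb / 3480 s = 18.391 Mbps.
Audio total: 320 + 184 + 640 = 1144 kbps = 1.144 Mbps.
Video: 18.391 − 1.144 = 17.247 Mbps.

17.2 Mbps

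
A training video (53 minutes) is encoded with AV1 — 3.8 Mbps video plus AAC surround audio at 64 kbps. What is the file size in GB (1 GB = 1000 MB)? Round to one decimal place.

1.5 GB

53 min = 3180 s
Audio: 64 kbps = 0.064 Mbps.
Total bitrate: 3.8 + 0.064 = 3.864 Mbps.
Stream data: 3.864 Mbps × 3180 s = 12287.5 Mb.
12,288 Mb ÷ 8 = 1,536 MB → 1.536 GB.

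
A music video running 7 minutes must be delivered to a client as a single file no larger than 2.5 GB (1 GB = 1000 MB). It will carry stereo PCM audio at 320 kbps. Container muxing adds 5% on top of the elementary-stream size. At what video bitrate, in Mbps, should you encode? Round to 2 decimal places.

45.03 Mbps

Budget: 2.5 GB = 20000.0 Mb.
Stream payload after overhead: 20000.0 / 1.05 = 19047.6 Mb.
7 min = 420 s
Total bitrate budget: 19047.6 Mb / 420 s = 45.351 Mbps.
Audio: 320 kbps = 0.320 Mbps.
Video: 45.351 − 0.320 = 45.031 Mbps.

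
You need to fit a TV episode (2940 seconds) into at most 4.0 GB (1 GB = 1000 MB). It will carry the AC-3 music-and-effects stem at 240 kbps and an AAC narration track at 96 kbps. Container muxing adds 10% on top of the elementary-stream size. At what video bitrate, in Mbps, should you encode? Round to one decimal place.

9.6 Mbps

Budget: 4.0 GB = 32000.0 Mb.
Stream payload after overhead: 32000.0 / 1.10 = 29090.9 Mb.
Total bitrate budget: 29090.9 Mb / 2940 s = 9.895 Mbps.
Audio total: 240 + 96 = 336 kbps = 0.336 Mbps.
Video: 9.895 − 0.336 = 9.559 Mbps.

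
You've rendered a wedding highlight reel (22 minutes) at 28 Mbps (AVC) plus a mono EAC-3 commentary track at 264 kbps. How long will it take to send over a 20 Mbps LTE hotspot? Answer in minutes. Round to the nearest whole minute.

31 minutes

22 min = 1320 s
Audio: 264 kbps = 0.264 Mbps.
Total bitrate: 28.264 Mbps.
File: 28.264 Mbps × 1320 s = 37308.5 Mb.
At 20 Mbps: 37308.5 / 20 = 1865.4 s ≈ 31.1 minutes.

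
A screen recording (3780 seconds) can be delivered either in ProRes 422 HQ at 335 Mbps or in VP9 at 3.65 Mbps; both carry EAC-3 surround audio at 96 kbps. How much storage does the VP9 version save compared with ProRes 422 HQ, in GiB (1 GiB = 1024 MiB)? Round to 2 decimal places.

145.81 GiB

Audio: 96 kbps = 0.096 Mbps.
ProRes 422 HQ: 335.096 Mbps × 3780 s = 1266662.9 Mb = 147.459 GiB.
VP9: 3.746 Mbps × 3780 s = 14159.9 Mb = 1.648 GiB.
Saving: 147.459 − 1.648 = 145.811 GiB.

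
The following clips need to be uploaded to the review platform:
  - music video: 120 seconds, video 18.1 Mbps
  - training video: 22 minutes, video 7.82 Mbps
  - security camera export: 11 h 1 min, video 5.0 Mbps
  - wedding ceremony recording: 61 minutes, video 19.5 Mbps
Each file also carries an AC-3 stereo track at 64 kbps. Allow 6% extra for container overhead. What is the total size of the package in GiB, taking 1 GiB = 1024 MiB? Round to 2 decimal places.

35.17 GiB

Audio: 64 kbps = 0.064 Mbps.
music video: 18.164 Mbps × 120 s × 1.06 = 2310.5 Mb
training video: 7.884 Mbps × 1320 s × 1.06 = 11031.3 Mb
security camera export: 5.064 Mbps × 39660 s × 1.06 = 212888.5 Mb
wedding ceremony recording: 19.564 Mbps × 3660 s × 1.06 = 75900.5 Mb
Total: 302130.8 Mb = 37766.3 MB.
= 35.17 GiB.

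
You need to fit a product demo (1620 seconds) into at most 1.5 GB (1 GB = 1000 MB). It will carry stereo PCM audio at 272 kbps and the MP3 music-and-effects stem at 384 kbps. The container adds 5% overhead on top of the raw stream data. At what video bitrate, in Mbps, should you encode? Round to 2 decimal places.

Budget: 1.5 GB = 12000.0 Mb.
Stream payload after overhead: 12000.0 / 1.05 = 11428.6 Mb.
Total bitrate budget: 11428.6 Mb / 1620 s = 7.055 Mbps.
Audio total: 272 + 384 = 656 kbps = 0.656 Mbps.
Video: 7.055 − 0.656 = 6.399 Mbps.

6.40 Mbps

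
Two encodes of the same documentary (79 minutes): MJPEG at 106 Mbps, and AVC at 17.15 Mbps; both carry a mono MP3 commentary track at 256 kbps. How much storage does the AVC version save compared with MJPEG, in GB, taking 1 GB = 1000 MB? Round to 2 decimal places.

52.64 GB

79 min = 4740 s
Audio: 256 kbps = 0.256 Mbps.
MJPEG: 106.256 Mbps × 4740 s = 503653.4 Mb = 62.957 GB.
AVC: 17.406 Mbps × 4740 s = 82504.4 Mb = 10.313 GB.
Saving: 62.957 − 10.313 = 52.644 GB.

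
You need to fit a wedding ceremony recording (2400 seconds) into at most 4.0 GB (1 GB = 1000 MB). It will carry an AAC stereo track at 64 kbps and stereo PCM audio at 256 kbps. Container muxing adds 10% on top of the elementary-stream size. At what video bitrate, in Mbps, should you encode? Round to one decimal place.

Budget: 4.0 GB = 32000.0 Mb.
Stream payload after overhead: 32000.0 / 1.10 = 29090.9 Mb.
Total bitrate budget: 29090.9 Mb / 2400 s = 12.121 Mbps.
Audio total: 64 + 256 = 320 kbps = 0.320 Mbps.
Video: 12.121 − 0.320 = 11.801 Mbps.

11.8 Mbps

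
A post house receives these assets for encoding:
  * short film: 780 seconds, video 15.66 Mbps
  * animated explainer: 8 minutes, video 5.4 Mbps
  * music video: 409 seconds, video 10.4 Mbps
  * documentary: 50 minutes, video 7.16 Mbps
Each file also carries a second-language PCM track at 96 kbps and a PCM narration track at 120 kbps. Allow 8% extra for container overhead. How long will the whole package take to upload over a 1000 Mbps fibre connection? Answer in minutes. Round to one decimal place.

0.7 minutes

Audio total: 96 + 120 = 216 kbps = 0.216 Mbps.
short film: 15.876 Mbps × 780 s × 1.08 = 13373.9 Mb
animated explainer: 5.616 Mbps × 480 s × 1.08 = 2911.3 Mb
music video: 10.616 Mbps × 409 s × 1.08 = 4689.3 Mb
documentary: 7.376 Mbps × 3000 s × 1.08 = 23898.2 Mb
Total: 44872.8 Mb = 5609.1 MB.
At 1000 Mbps: 44872.8 / 1000 = 45 s ≈ 0.748 minutes.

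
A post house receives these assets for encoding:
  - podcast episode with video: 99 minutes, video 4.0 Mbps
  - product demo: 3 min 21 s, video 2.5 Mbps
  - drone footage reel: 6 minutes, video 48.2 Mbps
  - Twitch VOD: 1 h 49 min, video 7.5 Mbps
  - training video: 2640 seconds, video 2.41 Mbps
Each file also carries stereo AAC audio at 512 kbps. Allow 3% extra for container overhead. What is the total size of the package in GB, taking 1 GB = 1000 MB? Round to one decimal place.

13.5 GB

Audio: 512 kbps = 0.512 Mbps.
podcast episode with video: 4.512 Mbps × 5940 s × 1.03 = 27605.3 Mb
product demo: 3.012 Mbps × 201 s × 1.03 = 623.6 Mb
drone footage reel: 48.712 Mbps × 360 s × 1.03 = 18062.4 Mb
Twitch VOD: 8.012 Mbps × 6540 s × 1.03 = 53970.4 Mb
training video: 2.922 Mbps × 2640 s × 1.03 = 7945.5 Mb
Total: 108207.2 Mb = 13525.9 MB.
= 13.53 GB.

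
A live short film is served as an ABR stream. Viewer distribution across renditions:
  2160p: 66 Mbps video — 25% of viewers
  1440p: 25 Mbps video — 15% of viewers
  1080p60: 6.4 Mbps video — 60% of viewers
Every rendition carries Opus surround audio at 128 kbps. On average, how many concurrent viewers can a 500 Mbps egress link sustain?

Audio: 128 kbps = 0.128 Mbps.
Average per-viewer bitrate: 0.25×66.128 + 0.15×25.128 + 0.60×6.528 = 24.218 Mbps.
500 Mbps = 500.0 Mbps; 500.0 / 24.218 = 20.65 → 20.

20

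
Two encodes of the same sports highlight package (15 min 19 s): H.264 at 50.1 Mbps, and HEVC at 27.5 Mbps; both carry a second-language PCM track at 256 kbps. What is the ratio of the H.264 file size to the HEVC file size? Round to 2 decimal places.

15 min 19 s = 919 s
Audio: 256 kbps = 0.256 Mbps.
H.264: 50.356 Mbps × 919 s = 46277.2 Mb = 5.785 GB.
HEVC: 27.756 Mbps × 919 s = 25507.8 Mb = 3.188 GB.
Ratio: 5.785 / 3.188 = 1.814.

1.81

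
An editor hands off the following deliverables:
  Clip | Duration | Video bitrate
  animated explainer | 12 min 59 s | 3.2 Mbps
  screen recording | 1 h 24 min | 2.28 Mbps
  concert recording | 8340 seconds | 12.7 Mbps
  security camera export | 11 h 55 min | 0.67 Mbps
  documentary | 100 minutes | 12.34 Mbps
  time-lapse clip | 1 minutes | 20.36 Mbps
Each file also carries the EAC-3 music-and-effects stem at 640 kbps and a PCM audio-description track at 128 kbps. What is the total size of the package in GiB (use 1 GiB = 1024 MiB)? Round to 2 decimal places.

31.71 GiB

Audio total: 640 + 128 = 768 kbps = 0.768 Mbps.
animated explainer: 3.968 Mbps × 779 s = 3091.1 Mb
screen recording: 3.048 Mbps × 5040 s = 15361.9 Mb
concert recording: 13.468 Mbps × 8340 s = 112323.1 Mb
security camera export: 1.438 Mbps × 42900 s = 61690.2 Mb
documentary: 13.108 Mbps × 6000 s = 78648.0 Mb
time-lapse clip: 21.128 Mbps × 60 s = 1267.7 Mb
Total: 272382.0 Mb = 34047.7 MB.
= 31.71 GiB.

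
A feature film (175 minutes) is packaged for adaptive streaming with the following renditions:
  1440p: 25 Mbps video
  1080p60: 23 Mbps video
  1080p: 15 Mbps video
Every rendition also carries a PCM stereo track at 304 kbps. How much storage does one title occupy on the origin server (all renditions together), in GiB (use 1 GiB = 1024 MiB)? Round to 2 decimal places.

175 min = 10500 s
Audio: 304 kbps = 0.304 Mbps.
Sum of rendition bitrates: (25+0.304) + (23+0.304) + (15+0.304) = 63.912 Mbps.
× 10500 s = 671,076 Mb = 83,884 MB = 78.12 GiB.

78.12 GiB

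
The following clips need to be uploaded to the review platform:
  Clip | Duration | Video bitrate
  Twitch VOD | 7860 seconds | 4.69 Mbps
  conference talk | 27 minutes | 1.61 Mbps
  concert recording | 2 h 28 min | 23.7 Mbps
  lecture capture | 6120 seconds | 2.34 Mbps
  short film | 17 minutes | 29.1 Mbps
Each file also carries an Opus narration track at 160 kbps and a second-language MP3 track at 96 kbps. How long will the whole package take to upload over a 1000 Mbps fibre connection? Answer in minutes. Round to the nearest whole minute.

Audio total: 160 + 96 = 256 kbps = 0.256 Mbps.
Twitch VOD: 4.946 Mbps × 7860 s = 38875.6 Mb
conference talk: 1.866 Mbps × 1620 s = 3022.9 Mb
concert recording: 23.956 Mbps × 8880 s = 212729.3 Mb
lecture capture: 2.596 Mbps × 6120 s = 15887.5 Mb
short film: 29.356 Mbps × 1020 s = 29943.1 Mb
Total: 300458.4 Mb = 37557.3 MB.
At 1000 Mbps: 300458.4 / 1000 = 300 s ≈ 5.01 minutes.

5 minutes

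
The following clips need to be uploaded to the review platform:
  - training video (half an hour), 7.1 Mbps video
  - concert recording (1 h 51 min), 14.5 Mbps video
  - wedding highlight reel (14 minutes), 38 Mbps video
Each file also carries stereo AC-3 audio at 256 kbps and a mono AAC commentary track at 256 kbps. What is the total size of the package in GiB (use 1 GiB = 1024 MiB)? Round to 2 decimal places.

17.00 GiB

Audio total: 256 + 256 = 512 kbps = 0.512 Mbps.
training video: 7.612 Mbps × 1800 s = 13701.6 Mb
concert recording: 15.012 Mbps × 6660 s = 99979.9 Mb
wedding highlight reel: 38.512 Mbps × 840 s = 32350.1 Mb
Total: 146031.6 Mb = 18254.0 MB.
= 17.00 GiB.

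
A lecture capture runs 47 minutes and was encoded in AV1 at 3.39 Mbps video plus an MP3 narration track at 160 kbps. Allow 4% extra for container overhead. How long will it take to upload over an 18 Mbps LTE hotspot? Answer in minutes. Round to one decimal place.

9.6 minutes

47 min = 2820 s
Audio: 160 kbps = 0.160 Mbps.
Total bitrate: 3.550 Mbps.
File: 3.550 Mbps × 2820 s = 10011.0 Mb.
With 4% container overhead: ×1.04. → 10411.4 Mb.
At 18 Mbps: 10411.4 / 18 = 578.4 s ≈ 9.64 minutes.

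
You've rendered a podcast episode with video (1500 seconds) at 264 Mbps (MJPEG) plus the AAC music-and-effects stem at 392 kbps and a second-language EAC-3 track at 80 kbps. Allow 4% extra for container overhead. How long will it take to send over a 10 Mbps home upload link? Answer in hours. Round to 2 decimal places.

Audio total: 392 + 80 = 472 kbps = 0.472 Mbps.
Total bitrate: 264.472 Mbps.
File: 264.472 Mbps × 1500 s = 396708.0 Mb.
With 4% container overhead: ×1.04. → 412576.3 Mb.
At 10 Mbps: 412576.3 / 10 = 41257.6 s ≈ 11.5 hours.

11.46 hours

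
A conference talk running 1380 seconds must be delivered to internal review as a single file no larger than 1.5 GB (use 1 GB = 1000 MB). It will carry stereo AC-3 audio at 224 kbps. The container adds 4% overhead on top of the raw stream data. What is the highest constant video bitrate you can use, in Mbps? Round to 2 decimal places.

8.14 Mbps

Budget: 1.5 GB = 12000.0 Mb.
Stream payload after overhead: 12000.0 / 1.04 = 11538.5 Mb.
Total bitrate budget: 11538.5 Mb / 1380 s = 8.361 Mbps.
Audio: 224 kbps = 0.224 Mbps.
Video: 8.361 − 0.224 = 8.137 Mbps.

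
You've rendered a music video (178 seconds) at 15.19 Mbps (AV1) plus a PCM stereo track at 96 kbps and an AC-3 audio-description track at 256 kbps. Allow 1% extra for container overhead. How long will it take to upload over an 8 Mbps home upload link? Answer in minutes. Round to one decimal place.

Audio total: 96 + 256 = 352 kbps = 0.352 Mbps.
Total bitrate: 15.542 Mbps.
File: 15.542 Mbps × 178 s = 2766.5 Mb.
With 1% container overhead: ×1.01. → 2794.1 Mb.
At 8 Mbps: 2794.1 / 8 = 349.3 s ≈ 5.82 minutes.

5.8 minutes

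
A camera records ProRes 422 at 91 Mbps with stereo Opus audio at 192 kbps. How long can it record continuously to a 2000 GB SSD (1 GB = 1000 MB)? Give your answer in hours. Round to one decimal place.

48.7 hours

Audio: 192 kbps = 0.192 Mbps.
Total bitrate: 91 + 0.192 = 91.192 Mbps.
Capacity: 2000 GB = 16,000,000 Mb.
Recording time: 16,000,000 / 91.192 = 175,454 s ≈ 48.7 hours.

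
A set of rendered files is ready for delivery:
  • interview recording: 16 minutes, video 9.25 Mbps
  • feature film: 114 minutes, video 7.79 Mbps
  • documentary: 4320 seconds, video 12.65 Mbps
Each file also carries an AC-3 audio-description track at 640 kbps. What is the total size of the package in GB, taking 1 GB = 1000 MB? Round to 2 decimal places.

15.57 GB

Audio: 640 kbps = 0.640 Mbps.
interview recording: 9.890 Mbps × 960 s = 9494.4 Mb
feature film: 8.430 Mbps × 6840 s = 57661.2 Mb
documentary: 13.290 Mbps × 4320 s = 57412.8 Mb
Total: 124568.4 Mb = 15571.0 MB.
= 15.57 GB.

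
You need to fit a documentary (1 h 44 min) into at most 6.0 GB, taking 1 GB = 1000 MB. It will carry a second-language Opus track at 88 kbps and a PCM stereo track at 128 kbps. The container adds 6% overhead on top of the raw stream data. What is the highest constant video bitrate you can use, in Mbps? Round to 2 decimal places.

7.04 Mbps

Budget: 6.0 GB = 48000.0 Mb.
Stream payload after overhead: 48000.0 / 1.06 = 45283.0 Mb.
1 h 44 min = 104 min = 6240 s
Total bitrate budget: 45283.0 Mb / 6240 s = 7.257 Mbps.
Audio total: 88 + 128 = 216 kbps = 0.216 Mbps.
Video: 7.257 − 0.216 = 7.041 Mbps.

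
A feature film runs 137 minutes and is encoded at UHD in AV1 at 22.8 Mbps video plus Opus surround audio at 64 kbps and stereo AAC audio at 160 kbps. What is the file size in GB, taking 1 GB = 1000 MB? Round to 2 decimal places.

23.66 GB

137 min = 8220 s
Audio total: 64 + 160 = 224 kbps = 0.224 Mbps.
Total bitrate: 22.8 + 0.224 = 23.024 Mbps.
Stream data: 23.024 Mbps × 8220 s = 189257.3 Mb.
189,257 Mb ÷ 8 = 23,657 MB → 23.66 GB.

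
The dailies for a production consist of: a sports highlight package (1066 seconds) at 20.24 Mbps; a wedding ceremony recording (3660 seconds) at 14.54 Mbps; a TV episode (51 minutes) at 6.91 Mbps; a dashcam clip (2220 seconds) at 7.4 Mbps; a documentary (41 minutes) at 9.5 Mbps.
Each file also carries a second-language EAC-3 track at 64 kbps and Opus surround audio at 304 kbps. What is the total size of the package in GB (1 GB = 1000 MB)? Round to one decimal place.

Audio total: 64 + 304 = 368 kbps = 0.368 Mbps.
sports highlight package: 20.608 Mbps × 1066 s = 21968.1 Mb
wedding ceremony recording: 14.908 Mbps × 3660 s = 54563.3 Mb
TV episode: 7.278 Mbps × 3060 s = 22270.7 Mb
dashcam clip: 7.768 Mbps × 2220 s = 17245.0 Mb
documentary: 9.868 Mbps × 2460 s = 24275.3 Mb
Total: 140322.3 Mb = 17540.3 MB.
= 17.54 GB.

17.5 GB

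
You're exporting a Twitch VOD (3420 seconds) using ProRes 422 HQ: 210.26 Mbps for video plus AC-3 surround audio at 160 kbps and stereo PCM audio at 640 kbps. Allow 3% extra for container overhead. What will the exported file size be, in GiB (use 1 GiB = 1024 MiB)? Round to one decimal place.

Audio total: 160 + 640 = 800 kbps = 0.800 Mbps.
Total bitrate: 210.26 + 0.800 = 211.060 Mbps.
Stream data: 211.060 Mbps × 3420 s = 721825.2 Mb.
With 3% container overhead: ×1.03.
743,480 Mb = 92,934,994,500 bytes ÷ 1,073,741,824 = 86.55 GiB.

86.6 GiB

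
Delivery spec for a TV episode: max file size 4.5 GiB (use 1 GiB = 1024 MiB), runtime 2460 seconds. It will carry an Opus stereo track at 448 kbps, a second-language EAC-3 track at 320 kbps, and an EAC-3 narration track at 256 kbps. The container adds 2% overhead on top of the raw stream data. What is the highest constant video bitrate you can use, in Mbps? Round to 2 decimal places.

Budget: 4.5 GiB = 38654.7 Mb.
Stream payload after overhead: 38654.7 / 1.02 = 37896.8 Mb.
Total bitrate budget: 37896.8 Mb / 2460 s = 15.405 Mbps.
Audio total: 448 + 320 + 256 = 1024 kbps = 1.024 Mbps.
Video: 15.405 − 1.024 = 14.381 Mbps.

14.38 Mbps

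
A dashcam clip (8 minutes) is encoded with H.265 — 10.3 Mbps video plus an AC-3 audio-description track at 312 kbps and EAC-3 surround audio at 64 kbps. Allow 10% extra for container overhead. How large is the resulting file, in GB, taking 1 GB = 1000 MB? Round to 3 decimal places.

0.705 GB

8 min = 480 s
Audio total: 312 + 64 = 376 kbps = 0.376 Mbps.
Total bitrate: 10.3 + 0.376 = 10.676 Mbps.
Stream data: 10.676 Mbps × 480 s = 5124.5 Mb.
With 10% container overhead: ×1.10.
5,637 Mb ÷ 8 = 704.6 MB → 0.7046 GB.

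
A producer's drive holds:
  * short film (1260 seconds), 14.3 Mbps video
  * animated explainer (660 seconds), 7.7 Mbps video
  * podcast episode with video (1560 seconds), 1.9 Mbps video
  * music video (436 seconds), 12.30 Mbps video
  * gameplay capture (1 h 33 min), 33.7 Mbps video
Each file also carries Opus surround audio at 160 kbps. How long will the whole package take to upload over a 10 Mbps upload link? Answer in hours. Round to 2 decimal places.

Audio: 160 kbps = 0.160 Mbps.
short film: 14.460 Mbps × 1260 s = 18219.6 Mb
animated explainer: 7.860 Mbps × 660 s = 5187.6 Mb
podcast episode with video: 2.060 Mbps × 1560 s = 3213.6 Mb
music video: 12.460 Mbps × 436 s = 5432.6 Mb
gameplay capture: 33.860 Mbps × 5580 s = 188938.8 Mb
Total: 220992.2 Mb = 27624.0 MB.
At 10 Mbps: 220992.2 / 10 = 22099 s ≈ 6.14 hours.

6.14 hours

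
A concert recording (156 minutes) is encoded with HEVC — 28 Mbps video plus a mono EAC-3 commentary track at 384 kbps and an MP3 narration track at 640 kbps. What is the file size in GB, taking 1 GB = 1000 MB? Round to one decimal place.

34.0 GB

156 min = 9360 s
Audio total: 384 + 640 = 1024 kbps = 1.024 Mbps.
Total bitrate: 28 + 1.024 = 29.024 Mbps.
Stream data: 29.024 Mbps × 9360 s = 271664.6 Mb.
271,665 Mb ÷ 8 = 33,958 MB → 33.96 GB.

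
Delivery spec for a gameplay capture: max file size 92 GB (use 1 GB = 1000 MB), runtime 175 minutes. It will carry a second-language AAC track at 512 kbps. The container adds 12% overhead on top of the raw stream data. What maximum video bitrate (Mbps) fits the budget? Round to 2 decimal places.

62.07 Mbps

Budget: 92 GB = 736000.0 Mb.
Stream payload after overhead: 736000.0 / 1.12 = 657142.9 Mb.
175 min = 10500 s
Total bitrate budget: 657142.9 Mb / 10500 s = 62.585 Mbps.
Audio: 512 kbps = 0.512 Mbps.
Video: 62.585 − 0.512 = 62.073 Mbps.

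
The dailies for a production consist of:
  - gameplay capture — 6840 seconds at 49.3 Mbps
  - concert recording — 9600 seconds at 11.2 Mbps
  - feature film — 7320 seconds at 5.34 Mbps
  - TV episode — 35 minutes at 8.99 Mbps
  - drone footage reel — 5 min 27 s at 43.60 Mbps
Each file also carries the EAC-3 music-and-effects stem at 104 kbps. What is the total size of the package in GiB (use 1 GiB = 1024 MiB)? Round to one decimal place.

Audio: 104 kbps = 0.104 Mbps.
gameplay capture: 49.404 Mbps × 6840 s = 337923.4 Mb
concert recording: 11.304 Mbps × 9600 s = 108518.4 Mb
feature film: 5.444 Mbps × 7320 s = 39850.1 Mb
TV episode: 9.094 Mbps × 2100 s = 19097.4 Mb
drone footage reel: 43.704 Mbps × 327 s = 14291.2 Mb
Total: 519680.4 Mb = 64960.1 MB.
= 60.50 GiB.

60.5 GiB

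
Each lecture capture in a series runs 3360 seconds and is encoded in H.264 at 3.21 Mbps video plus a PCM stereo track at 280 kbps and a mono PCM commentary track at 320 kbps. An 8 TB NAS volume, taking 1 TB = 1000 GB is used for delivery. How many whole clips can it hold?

Audio total: 280 + 320 = 600 kbps = 0.600 Mbps.
Total bitrate: 3.810 Mbps.
Per item: 3.810 Mbps × 3360 s = 12,802 Mb = 1,600 MB.
Capacity: 8 TB = 64,000,000 Mb; 4999.38 items → 4999 complete.

4999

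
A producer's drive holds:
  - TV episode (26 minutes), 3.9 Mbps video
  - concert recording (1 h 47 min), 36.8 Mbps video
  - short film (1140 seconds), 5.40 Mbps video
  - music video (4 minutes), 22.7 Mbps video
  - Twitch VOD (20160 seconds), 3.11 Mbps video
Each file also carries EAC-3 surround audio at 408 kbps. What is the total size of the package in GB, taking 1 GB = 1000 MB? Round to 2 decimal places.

41.09 GB

Audio: 408 kbps = 0.408 Mbps.
TV episode: 4.308 Mbps × 1560 s = 6720.5 Mb
concert recording: 37.208 Mbps × 6420 s = 238875.4 Mb
short film: 5.808 Mbps × 1140 s = 6621.1 Mb
music video: 23.108 Mbps × 240 s = 5545.9 Mb
Twitch VOD: 3.518 Mbps × 20160 s = 70922.9 Mb
Total: 328685.8 Mb = 41085.7 MB.
= 41.09 GB.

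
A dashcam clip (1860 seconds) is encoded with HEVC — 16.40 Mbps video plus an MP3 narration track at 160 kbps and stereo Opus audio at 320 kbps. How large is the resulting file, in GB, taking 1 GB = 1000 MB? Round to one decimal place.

Audio total: 160 + 320 = 480 kbps = 0.480 Mbps.
Total bitrate: 16.40 + 0.480 = 16.880 Mbps.
Stream data: 16.880 Mbps × 1860 s = 31396.8 Mb.
31,397 Mb ÷ 8 = 3,925 MB → 3.925 GB.

3.9 GB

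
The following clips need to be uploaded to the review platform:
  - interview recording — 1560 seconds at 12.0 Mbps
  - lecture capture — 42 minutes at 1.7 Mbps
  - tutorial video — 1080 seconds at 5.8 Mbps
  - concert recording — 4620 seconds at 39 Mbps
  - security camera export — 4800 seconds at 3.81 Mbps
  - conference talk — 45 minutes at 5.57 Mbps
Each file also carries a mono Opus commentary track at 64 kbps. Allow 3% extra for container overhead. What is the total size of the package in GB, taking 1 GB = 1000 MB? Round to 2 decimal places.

Audio: 64 kbps = 0.064 Mbps.
interview recording: 12.064 Mbps × 1560 s × 1.03 = 19384.4 Mb
lecture capture: 1.764 Mbps × 2520 s × 1.03 = 4578.6 Mb
tutorial video: 5.864 Mbps × 1080 s × 1.03 = 6523.1 Mb
concert recording: 39.064 Mbps × 4620 s × 1.03 = 185890.0 Mb
security camera export: 3.874 Mbps × 4800 s × 1.03 = 19153.1 Mb
conference talk: 5.634 Mbps × 2700 s × 1.03 = 15668.2 Mb
Total: 251197.3 Mb = 31399.7 MB.
= 31.40 GB.

31.40 GB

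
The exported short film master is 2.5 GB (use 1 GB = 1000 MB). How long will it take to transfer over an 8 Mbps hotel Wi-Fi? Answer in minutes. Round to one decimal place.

File: 2.5 GB = 20000.0 Mb.
At 8 Mbps: 20000.0 / 8 = 2500.0 s ≈ 41.7 minutes.

41.7 minutes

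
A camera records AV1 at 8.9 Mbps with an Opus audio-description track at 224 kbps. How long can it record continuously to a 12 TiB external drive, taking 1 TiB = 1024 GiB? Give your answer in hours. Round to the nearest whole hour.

3214 hours

Audio: 224 kbps = 0.224 Mbps.
Total bitrate: 8.9 + 0.224 = 9.124 Mbps.
Capacity: 12 TiB = 105,553,116 Mb.
Recording time: 105,553,116 / 9.124 = 11,568,733 s ≈ 3,214 hours.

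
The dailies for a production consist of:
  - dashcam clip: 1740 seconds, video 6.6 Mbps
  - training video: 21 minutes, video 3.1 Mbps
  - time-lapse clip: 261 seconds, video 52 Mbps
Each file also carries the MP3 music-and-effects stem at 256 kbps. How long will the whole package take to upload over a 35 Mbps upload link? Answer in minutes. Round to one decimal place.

Audio: 256 kbps = 0.256 Mbps.
dashcam clip: 6.856 Mbps × 1740 s = 11929.4 Mb
training video: 3.356 Mbps × 1260 s = 4228.6 Mb
time-lapse clip: 52.256 Mbps × 261 s = 13638.8 Mb
Total: 29796.8 Mb = 3724.6 MB.
At 35 Mbps: 29796.8 / 35 = 851 s ≈ 14.2 minutes.

14.2 minutes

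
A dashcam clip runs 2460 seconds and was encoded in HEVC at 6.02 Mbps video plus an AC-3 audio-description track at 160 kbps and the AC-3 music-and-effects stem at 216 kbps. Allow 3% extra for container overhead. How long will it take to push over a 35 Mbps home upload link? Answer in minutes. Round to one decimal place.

Audio total: 160 + 216 = 376 kbps = 0.376 Mbps.
Total bitrate: 6.396 Mbps.
File: 6.396 Mbps × 2460 s = 15734.2 Mb.
With 3% container overhead: ×1.03. → 16206.2 Mb.
At 35 Mbps: 16206.2 / 35 = 463.0 s ≈ 7.72 minutes.

7.7 minutes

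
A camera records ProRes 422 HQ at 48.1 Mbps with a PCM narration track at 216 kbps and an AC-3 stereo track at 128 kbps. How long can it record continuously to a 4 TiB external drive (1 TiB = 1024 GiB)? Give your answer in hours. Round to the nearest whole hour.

202 hours

Audio total: 216 + 128 = 344 kbps = 0.344 Mbps.
Total bitrate: 48.1 + 0.344 = 48.444 Mbps.
Capacity: 4 TiB = 35,184,372 Mb.
Recording time: 35,184,372 / 48.444 = 726,290 s ≈ 202 hours.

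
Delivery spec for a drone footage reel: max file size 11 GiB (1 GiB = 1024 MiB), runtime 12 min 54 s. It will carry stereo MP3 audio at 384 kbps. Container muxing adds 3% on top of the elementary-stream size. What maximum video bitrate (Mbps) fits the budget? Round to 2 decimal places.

118.14 Mbps

Budget: 11 GiB = 94489.3 Mb.
Stream payload after overhead: 94489.3 / 1.03 = 91737.2 Mb.
12 min 54 s = 774 s
Total bitrate budget: 91737.2 Mb / 774 s = 118.523 Mbps.
Audio: 384 kbps = 0.384 Mbps.
Video: 118.523 − 0.384 = 118.139 Mbps.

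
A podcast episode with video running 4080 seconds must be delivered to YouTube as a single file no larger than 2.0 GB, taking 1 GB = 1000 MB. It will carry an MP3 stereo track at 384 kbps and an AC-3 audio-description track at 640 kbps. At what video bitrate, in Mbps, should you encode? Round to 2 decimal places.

Budget: 2.0 GB = 16000.0 Mb.
Total bitrate budget: 16000.0 Mb / 4080 s = 3.922 Mbps.
Audio total: 384 + 640 = 1024 kbps = 1.024 Mbps.
Video: 3.922 − 1.024 = 2.898 Mbps.

2.90 Mbps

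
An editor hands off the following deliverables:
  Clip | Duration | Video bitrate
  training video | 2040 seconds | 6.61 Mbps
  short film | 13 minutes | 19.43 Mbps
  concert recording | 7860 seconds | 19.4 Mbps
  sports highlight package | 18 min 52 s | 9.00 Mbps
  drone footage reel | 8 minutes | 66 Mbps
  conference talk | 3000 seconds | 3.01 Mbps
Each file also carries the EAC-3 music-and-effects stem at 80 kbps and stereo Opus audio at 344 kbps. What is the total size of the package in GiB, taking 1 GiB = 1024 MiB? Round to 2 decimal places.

Audio total: 80 + 344 = 424 kbps = 0.424 Mbps.
training video: 7.034 Mbps × 2040 s = 14349.4 Mb
short film: 19.854 Mbps × 780 s = 15486.1 Mb
concert recording: 19.824 Mbps × 7860 s = 155816.6 Mb
sports highlight package: 9.424 Mbps × 1132 s = 10668.0 Mb
drone footage reel: 66.424 Mbps × 480 s = 31883.5 Mb
conference talk: 3.434 Mbps × 3000 s = 10302.0 Mb
Total: 238505.6 Mb = 29813.2 MB.
= 27.77 GiB.

27.77 GiB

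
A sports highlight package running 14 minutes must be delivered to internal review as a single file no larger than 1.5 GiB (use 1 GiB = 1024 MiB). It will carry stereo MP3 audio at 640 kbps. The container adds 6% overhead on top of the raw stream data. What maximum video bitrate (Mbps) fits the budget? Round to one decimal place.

13.8 Mbps

Budget: 1.5 GiB = 12884.9 Mb.
Stream payload after overhead: 12884.9 / 1.06 = 12155.6 Mb.
14 min = 840 s
Total bitrate budget: 12155.6 Mb / 840 s = 14.471 Mbps.
Audio: 640 kbps = 0.640 Mbps.
Video: 14.471 − 0.640 = 13.831 Mbps.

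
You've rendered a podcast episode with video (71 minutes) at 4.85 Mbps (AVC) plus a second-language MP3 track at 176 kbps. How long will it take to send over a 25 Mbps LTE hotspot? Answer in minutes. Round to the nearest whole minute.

14 minutes

71 min = 4260 s
Audio: 176 kbps = 0.176 Mbps.
Total bitrate: 5.026 Mbps.
File: 5.026 Mbps × 4260 s = 21410.8 Mb.
At 25 Mbps: 21410.8 / 25 = 856.4 s ≈ 14.3 minutes.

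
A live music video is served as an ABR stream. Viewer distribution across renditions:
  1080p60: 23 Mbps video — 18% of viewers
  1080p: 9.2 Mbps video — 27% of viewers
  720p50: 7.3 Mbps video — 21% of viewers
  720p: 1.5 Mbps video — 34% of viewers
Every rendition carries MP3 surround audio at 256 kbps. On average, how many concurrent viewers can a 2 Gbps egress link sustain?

Audio: 256 kbps = 0.256 Mbps.
Average per-viewer bitrate: 0.18×23.256 + 0.27×9.456 + 0.21×7.556 + 0.34×1.756 = 8.923 Mbps.
2 Gbps = 2,000 Mbps; 2,000 / 8.923 = 224.14 → 224.

224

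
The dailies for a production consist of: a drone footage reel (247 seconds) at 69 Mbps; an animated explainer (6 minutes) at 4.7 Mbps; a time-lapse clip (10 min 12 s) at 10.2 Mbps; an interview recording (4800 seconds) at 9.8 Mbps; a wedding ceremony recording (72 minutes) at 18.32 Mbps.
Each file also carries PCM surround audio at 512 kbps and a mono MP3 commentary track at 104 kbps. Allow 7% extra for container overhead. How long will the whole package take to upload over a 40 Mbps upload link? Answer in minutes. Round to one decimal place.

Audio total: 512 + 104 = 616 kbps = 0.616 Mbps.
drone footage reel: 69.616 Mbps × 247 s × 1.07 = 18398.8 Mb
animated explainer: 5.316 Mbps × 360 s × 1.07 = 2047.7 Mb
time-lapse clip: 10.816 Mbps × 612 s × 1.07 = 7082.7 Mb
interview recording: 10.416 Mbps × 4800 s × 1.07 = 53496.6 Mb
wedding ceremony recording: 18.936 Mbps × 4320 s × 1.07 = 87529.8 Mb
Total: 168555.6 Mb = 21069.5 MB.
At 40 Mbps: 168555.6 / 40 = 4214 s ≈ 70.2 minutes.

70.2 minutes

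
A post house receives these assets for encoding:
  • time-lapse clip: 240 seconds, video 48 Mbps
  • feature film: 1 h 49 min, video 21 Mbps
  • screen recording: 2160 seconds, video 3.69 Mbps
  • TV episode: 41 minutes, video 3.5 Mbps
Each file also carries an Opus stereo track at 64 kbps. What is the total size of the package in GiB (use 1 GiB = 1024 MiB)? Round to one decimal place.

Audio: 64 kbps = 0.064 Mbps.
time-lapse clip: 48.064 Mbps × 240 s = 11535.4 Mb
feature film: 21.064 Mbps × 6540 s = 137758.6 Mb
screen recording: 3.754 Mbps × 2160 s = 8108.6 Mb
TV episode: 3.564 Mbps × 2460 s = 8767.4 Mb
Total: 166170.0 Mb = 20771.2 MB.
= 19.34 GiB.

19.3 GiB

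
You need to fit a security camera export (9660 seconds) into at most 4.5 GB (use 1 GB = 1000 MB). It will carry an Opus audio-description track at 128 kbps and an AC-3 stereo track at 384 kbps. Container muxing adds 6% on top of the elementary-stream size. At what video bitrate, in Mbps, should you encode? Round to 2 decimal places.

3.00 Mbps

Budget: 4.5 GB = 36000.0 Mb.
Stream payload after overhead: 36000.0 / 1.06 = 33962.3 Mb.
Total bitrate budget: 33962.3 Mb / 9660 s = 3.516 Mbps.
Audio total: 128 + 384 = 512 kbps = 0.512 Mbps.
Video: 3.516 − 0.512 = 3.004 Mbps.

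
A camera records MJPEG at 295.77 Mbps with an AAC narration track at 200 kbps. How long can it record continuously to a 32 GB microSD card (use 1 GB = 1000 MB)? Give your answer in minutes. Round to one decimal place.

Audio: 200 kbps = 0.200 Mbps.
Total bitrate: 295.77 + 0.200 = 295.970 Mbps.
Capacity: 32 GB = 256,000 Mb.
Recording time: 256,000 / 295.970 = 865.0 s ≈ 14.4 minutes.

14.4 minutes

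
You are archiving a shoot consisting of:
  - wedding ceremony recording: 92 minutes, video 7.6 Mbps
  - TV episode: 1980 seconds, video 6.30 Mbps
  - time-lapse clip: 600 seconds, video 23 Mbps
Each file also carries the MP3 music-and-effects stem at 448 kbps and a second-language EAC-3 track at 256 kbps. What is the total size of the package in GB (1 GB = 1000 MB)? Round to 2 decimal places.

Audio total: 448 + 256 = 704 kbps = 0.704 Mbps.
wedding ceremony recording: 8.304 Mbps × 5520 s = 45838.1 Mb
TV episode: 7.004 Mbps × 1980 s = 13867.9 Mb
time-lapse clip: 23.704 Mbps × 600 s = 14222.4 Mb
Total: 73928.4 Mb = 9241.0 MB.
= 9.241 GB.

9.24 GB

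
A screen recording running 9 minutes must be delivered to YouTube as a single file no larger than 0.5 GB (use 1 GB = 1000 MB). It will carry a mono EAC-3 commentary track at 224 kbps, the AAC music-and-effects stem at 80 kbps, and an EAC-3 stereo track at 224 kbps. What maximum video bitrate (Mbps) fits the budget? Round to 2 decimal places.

6.88 Mbps

Budget: 0.5 GB = 4000.0 Mb.
9 min = 540 s
Total bitrate budget: 4000.0 Mb / 540 s = 7.407 Mbps.
Audio total: 224 + 80 + 224 = 528 kbps = 0.528 Mbps.
Video: 7.407 − 0.528 = 6.879 Mbps.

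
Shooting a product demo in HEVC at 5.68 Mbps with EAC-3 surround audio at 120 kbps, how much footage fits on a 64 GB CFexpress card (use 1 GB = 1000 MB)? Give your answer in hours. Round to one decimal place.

24.5 hours

Audio: 120 kbps = 0.120 Mbps.
Total bitrate: 5.68 + 0.120 = 5.800 Mbps.
Capacity: 64 GB = 512,000 Mb.
Recording time: 512,000 / 5.800 = 88,276 s ≈ 24.5 hours.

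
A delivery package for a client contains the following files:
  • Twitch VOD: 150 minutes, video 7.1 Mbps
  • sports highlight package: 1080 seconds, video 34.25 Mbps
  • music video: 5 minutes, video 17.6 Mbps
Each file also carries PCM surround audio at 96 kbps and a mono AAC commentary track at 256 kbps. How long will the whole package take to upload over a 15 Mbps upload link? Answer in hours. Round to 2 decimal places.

2.03 hours

Audio total: 96 + 256 = 352 kbps = 0.352 Mbps.
Twitch VOD: 7.452 Mbps × 9000 s = 67068.0 Mb
sports highlight package: 34.602 Mbps × 1080 s = 37370.2 Mb
music video: 17.952 Mbps × 300 s = 5385.6 Mb
Total: 109823.8 Mb = 13728.0 MB.
At 15 Mbps: 109823.8 / 15 = 7322 s ≈ 2.03 hours.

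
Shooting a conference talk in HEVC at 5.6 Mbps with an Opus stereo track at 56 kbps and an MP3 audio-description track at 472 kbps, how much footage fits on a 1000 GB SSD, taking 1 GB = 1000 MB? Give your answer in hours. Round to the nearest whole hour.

363 hours

Audio total: 56 + 472 = 528 kbps = 0.528 Mbps.
Total bitrate: 5.6 + 0.528 = 6.128 Mbps.
Capacity: 1000 GB = 8,000,000 Mb.
Recording time: 8,000,000 / 6.128 = 1,305,483 s ≈ 363 hours.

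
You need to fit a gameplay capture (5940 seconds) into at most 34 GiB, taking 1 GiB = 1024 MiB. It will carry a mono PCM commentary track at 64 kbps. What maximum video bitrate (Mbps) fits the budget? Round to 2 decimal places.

49.10 Mbps

Budget: 34 GiB = 292057.8 Mb.
Total bitrate budget: 292057.8 Mb / 5940 s = 49.168 Mbps.
Audio: 64 kbps = 0.064 Mbps.
Video: 49.168 − 0.064 = 49.104 Mbps.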